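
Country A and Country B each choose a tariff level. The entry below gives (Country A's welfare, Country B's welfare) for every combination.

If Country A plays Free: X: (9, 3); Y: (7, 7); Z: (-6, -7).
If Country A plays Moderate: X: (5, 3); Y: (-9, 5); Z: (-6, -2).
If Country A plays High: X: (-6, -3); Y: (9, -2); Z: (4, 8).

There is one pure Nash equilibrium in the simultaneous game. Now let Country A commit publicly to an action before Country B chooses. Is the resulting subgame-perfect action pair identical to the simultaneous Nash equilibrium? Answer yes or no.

no

Solve by backward induction (Country A leads).
- Free: Country B compares 3, 7, -7 and picks Y; Country A would get 7.
- Moderate: Country B compares 3, 5, -2 and picks Y; Country A would get -9.
- High: Country B compares -3, -2, 8 and picks Z; Country A would get 4.
Among 7, -9, 4, the best is 7 at Free. Subgame-perfect outcome: (Free, Y) with payoffs (7, 7).
Now find the simultaneous Nash equilibrium.
Country A's best replies: X→Free; Y→High; Z→High.
Country B's best replies: Free→Y; Moderate→Y; High→Z.
Only (High, Z) has each player best-responding; Nash payoffs (4, 8).
Sequential outcome (Free, Y) differs from the Nash profile (High, Z).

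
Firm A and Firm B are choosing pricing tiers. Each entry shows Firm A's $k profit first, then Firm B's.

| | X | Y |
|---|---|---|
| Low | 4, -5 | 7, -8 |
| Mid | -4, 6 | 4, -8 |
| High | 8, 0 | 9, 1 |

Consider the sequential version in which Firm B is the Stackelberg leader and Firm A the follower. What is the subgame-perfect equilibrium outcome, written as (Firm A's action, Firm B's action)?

(High, Y)

Firm A best-responds to each possible Firm B move:
- X: BR = High, leader payoff 0.
- Y: BR = High, leader payoff 1.
Firm B's induced payoffs are 0, 1, so Firm B commits to Y. Subgame-perfect outcome: (High, Y) with payoffs (9, 1).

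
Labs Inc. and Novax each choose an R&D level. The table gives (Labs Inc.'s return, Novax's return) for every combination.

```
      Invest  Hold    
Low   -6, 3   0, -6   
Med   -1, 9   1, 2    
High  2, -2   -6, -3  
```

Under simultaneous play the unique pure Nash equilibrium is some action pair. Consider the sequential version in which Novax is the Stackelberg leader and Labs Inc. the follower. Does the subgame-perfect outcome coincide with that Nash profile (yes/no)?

no

Backward induction with Novax moving first.
- Invest → Labs Inc. plays High (best of -6, -1, 2); Novax gets -2.
- Hold → Labs Inc. plays Med (best of 0, 1, -6); Novax gets 2.
Maximizing over -2, 2, Novax chooses Hold. Subgame-perfect outcome: (Med, Hold) with payoffs (1, 2).
Now find the simultaneous Nash equilibrium.
Labs Inc.'s best replies: Invest→High; Hold→Med.
Novax's best replies: Low→Invest; Med→Invest; High→Invest.
The unique mutual best reply is (High, Invest), giving (2, -2).
Sequential outcome (Med, Hold) differs from the Nash profile (High, Invest).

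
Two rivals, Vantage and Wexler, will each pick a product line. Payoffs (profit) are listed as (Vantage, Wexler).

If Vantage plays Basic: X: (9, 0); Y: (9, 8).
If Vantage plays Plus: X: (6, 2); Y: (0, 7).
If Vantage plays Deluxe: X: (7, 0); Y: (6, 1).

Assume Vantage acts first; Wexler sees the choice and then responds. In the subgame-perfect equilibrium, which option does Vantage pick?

Basic

Solve by backward induction (Vantage leads).
- Basic: Wexler compares 0, 8 and picks Y; Vantage would get 9.
- Plus: Wexler compares 2, 7 and picks Y; Vantage would get 0.
- Deluxe: Wexler compares 0, 1 and picks Y; Vantage would get 6.
Maximizing over 9, 0, 6, Vantage chooses Basic. Subgame-perfect outcome: (Basic, Y) with payoffs (9, 8).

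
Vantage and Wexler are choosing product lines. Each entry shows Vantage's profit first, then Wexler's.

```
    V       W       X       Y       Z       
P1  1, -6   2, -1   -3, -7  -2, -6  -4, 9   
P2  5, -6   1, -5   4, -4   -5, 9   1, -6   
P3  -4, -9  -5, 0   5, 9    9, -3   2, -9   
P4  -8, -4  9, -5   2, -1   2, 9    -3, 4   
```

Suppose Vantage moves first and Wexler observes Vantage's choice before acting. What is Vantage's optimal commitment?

P3

Backward induction with Vantage moving first.
- P1: Wexler compares -6, -1, -7, -6, 9 and picks Z; Vantage would get -4.
- P2: Wexler compares -6, -5, -4, 9, -6 and picks Y; Vantage would get -5.
- P3: Wexler compares -9, 0, 9, -3, -9 and picks X; Vantage would get 5.
- P4: Wexler compares -4, -5, -1, 9, 4 and picks Y; Vantage would get 2.
Maximizing over -4, -5, 5, 2, Vantage chooses P3. Subgame-perfect outcome: (P3, X) with payoffs (5, 9).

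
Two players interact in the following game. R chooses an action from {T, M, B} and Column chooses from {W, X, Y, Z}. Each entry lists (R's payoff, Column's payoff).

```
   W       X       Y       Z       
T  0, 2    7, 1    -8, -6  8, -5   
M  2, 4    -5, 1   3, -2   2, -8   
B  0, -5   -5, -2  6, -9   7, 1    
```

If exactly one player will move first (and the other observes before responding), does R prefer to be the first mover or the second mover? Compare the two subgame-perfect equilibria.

If R leads: Column's best replies are T→W, M→W, B→Z; R's induced payoffs 0, 2, 7; outcome (B, Z), payoffs (7, 1).
If Column leads: R's best replies are W→M, X→T, Y→B, Z→T; Column's induced payoffs 4, 1, -9, -5; outcome (M, W), payoffs (2, 4).
R gets 7 moving first and 2 moving second, so R prefers to move first.

first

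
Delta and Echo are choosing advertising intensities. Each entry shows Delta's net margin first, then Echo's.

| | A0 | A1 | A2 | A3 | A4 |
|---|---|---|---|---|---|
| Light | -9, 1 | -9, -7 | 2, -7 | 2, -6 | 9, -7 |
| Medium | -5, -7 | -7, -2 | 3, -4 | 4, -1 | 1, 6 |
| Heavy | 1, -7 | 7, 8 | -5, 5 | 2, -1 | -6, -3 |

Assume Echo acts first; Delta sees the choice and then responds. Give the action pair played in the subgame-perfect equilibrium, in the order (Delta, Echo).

Solve by backward induction (Echo leads).
- A0: Delta compares -9, -5, 1 and picks Heavy; Echo would get -7.
- A1: Delta compares -9, -7, 7 and picks Heavy; Echo would get 8.
- A2: Delta compares 2, 3, -5 and picks Medium; Echo would get -4.
- A3: Delta compares 2, 4, 2 and picks Medium; Echo would get -1.
- A4: Delta compares 9, 1, -6 and picks Light; Echo would get -7.
Maximizing over -7, 8, -4, -1, -7, Echo chooses A1. Subgame-perfect outcome: (Heavy, A1) with payoffs (7, 8).

(Heavy, A1)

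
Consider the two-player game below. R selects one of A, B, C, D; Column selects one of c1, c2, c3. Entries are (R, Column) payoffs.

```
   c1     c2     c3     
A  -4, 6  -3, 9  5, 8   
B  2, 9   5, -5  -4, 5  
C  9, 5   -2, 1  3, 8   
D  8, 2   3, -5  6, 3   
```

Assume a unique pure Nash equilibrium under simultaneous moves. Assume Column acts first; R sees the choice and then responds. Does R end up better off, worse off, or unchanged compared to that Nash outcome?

R best-responds to each possible Column move:
- c1 → R plays C (best of -4, 2, 9, 8); Column gets 5.
- c2 → R plays B (best of -3, 5, -2, 3); Column gets -5.
- c3 → R plays D (best of 5, -4, 3, 6); Column gets 3.
Among 5, -5, 3, the best is 5 at c1. Subgame-perfect outcome: (C, c1) with payoffs (9, 5).
Now find the simultaneous Nash equilibrium.
R's best replies: c1→C; c2→B; c3→D.
Column's best replies: A→c2; B→c1; C→c3; D→c3.
The unique mutual best reply is (D, c3), giving (6, 3).
R earns 9 sequentially versus 6 at the Nash outcome: better off.

better off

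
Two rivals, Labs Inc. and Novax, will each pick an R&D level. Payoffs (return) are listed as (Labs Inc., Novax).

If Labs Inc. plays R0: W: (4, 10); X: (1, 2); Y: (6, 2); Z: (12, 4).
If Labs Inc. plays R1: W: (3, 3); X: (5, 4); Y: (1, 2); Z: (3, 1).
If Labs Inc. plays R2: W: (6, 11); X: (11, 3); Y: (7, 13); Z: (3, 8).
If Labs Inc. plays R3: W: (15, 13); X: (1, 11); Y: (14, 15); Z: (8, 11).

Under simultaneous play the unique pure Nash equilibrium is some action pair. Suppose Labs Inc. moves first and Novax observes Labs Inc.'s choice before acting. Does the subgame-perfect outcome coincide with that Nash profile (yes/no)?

yes

Backward induction with Labs Inc. moving first.
- R0: BR = W, leader payoff 4.
- R1: BR = X, leader payoff 5.
- R2: BR = Y, leader payoff 7.
- R3: BR = Y, leader payoff 14.
Labs Inc.'s induced payoffs are 4, 5, 7, 14, so Labs Inc. commits to R3. Subgame-perfect outcome: (R3, Y) with payoffs (14, 15).
Now find the simultaneous Nash equilibrium.
Labs Inc.'s best replies: W→R3; X→R2; Y→R3; Z→R0.
Novax's best replies: R0→W; R1→X; R2→Y; R3→Y.
The unique mutual best reply is (R3, Y), giving (14, 15).
Sequential outcome (R3, Y) coincides with the Nash profile (R3, Y).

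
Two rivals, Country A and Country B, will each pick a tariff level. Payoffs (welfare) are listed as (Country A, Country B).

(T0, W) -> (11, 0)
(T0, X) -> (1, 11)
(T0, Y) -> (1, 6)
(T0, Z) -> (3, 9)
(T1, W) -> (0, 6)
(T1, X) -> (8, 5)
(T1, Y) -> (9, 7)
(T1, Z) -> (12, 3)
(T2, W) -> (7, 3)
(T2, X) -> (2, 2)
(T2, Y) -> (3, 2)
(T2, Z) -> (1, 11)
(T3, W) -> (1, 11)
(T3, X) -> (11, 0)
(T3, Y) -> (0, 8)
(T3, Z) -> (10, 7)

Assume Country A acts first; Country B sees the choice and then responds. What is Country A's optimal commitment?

Work backward from Country B's decision.
- T0: Country B compares 0, 11, 6, 9 and picks X; Country A would get 1.
- T1: Country B compares 6, 5, 7, 3 and picks Y; Country A would get 9.
- T2: Country B compares 3, 2, 2, 11 and picks Z; Country A would get 1.
- T3: Country B compares 11, 0, 8, 7 and picks W; Country A would get 1.
Maximizing over 1, 9, 1, 1, Country A chooses T1. Subgame-perfect outcome: (T1, Y) with payoffs (9, 7).

T1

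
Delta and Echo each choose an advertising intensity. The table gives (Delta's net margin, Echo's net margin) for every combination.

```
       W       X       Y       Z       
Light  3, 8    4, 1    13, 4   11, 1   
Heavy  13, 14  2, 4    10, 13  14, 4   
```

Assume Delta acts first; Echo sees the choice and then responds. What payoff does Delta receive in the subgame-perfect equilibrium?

13

Work backward from Echo's decision.
- Light: Echo compares 8, 1, 4, 1 and picks W; Delta would get 3.
- Heavy: Echo compares 14, 4, 13, 4 and picks W; Delta would get 13.
Maximizing over 3, 13, Delta chooses Heavy. Subgame-perfect outcome: (Heavy, W) with payoffs (13, 14).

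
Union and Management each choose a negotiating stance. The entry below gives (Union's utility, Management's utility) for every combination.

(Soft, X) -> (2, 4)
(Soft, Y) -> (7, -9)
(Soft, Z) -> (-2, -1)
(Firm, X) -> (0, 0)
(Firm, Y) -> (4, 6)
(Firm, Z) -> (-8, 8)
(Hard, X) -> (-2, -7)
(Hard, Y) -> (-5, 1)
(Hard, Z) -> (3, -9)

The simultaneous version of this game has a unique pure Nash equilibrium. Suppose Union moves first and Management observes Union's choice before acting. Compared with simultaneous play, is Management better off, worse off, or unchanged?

unchanged

Backward induction with Union moving first.
- Soft: Management compares 4, -9, -1 and picks X; Union would get 2.
- Firm: Management compares 0, 6, 8 and picks Z; Union would get -8.
- Hard: Management compares -7, 1, -9 and picks Y; Union would get -5.
Maximizing over 2, -8, -5, Union chooses Soft. Subgame-perfect outcome: (Soft, X) with payoffs (2, 4).
Now find the simultaneous Nash equilibrium.
Union's best replies: X→Soft; Y→Soft; Z→Hard.
Management's best replies: Soft→X; Firm→Z; Hard→Y.
Only (Soft, X) has each player best-responding; Nash payoffs (2, 4).
Management earns 4 sequentially versus 4 at the Nash outcome: unchanged.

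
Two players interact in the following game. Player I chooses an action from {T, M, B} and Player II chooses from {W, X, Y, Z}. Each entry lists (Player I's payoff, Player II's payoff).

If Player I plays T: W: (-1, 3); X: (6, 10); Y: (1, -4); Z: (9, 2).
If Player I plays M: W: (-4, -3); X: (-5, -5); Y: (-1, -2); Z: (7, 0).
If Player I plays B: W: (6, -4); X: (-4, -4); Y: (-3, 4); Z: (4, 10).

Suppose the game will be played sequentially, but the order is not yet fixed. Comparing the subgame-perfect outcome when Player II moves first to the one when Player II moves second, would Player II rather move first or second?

first

If Player I leads: Player II's best replies are T→X, M→Z, B→Z; Player I's induced payoffs 6, 7, 4; outcome (M, Z), payoffs (7, 0).
If Player II leads: Player I's best replies are W→B, X→T, Y→T, Z→T; Player II's induced payoffs -4, 10, -4, 2; outcome (T, X), payoffs (6, 10).
Player II gets 10 moving first and 0 moving second, so Player II prefers to move first.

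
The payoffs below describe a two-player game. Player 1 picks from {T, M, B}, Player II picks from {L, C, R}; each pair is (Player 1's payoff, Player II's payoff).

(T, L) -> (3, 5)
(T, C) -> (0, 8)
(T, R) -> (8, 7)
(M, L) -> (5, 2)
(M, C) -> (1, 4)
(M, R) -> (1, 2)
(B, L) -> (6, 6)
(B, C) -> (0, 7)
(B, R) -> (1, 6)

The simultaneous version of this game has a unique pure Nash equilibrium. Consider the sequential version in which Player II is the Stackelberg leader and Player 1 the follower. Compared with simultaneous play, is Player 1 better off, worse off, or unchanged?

Player 1 best-responds to each possible Player II move:
- L: BR = B, leader payoff 6.
- C: BR = M, leader payoff 4.
- R: BR = T, leader payoff 7.
Maximizing over 6, 4, 7, Player II chooses R. Subgame-perfect outcome: (T, R) with payoffs (8, 7).
Under simultaneous play:
Player 1's best replies: L→B; C→M; R→T.
Player II's best replies: T→C; M→C; B→C.
Only (M, C) has each player best-responding; Nash payoffs (1, 4).
Player 1 earns 8 sequentially versus 1 at the Nash outcome: better off.

better off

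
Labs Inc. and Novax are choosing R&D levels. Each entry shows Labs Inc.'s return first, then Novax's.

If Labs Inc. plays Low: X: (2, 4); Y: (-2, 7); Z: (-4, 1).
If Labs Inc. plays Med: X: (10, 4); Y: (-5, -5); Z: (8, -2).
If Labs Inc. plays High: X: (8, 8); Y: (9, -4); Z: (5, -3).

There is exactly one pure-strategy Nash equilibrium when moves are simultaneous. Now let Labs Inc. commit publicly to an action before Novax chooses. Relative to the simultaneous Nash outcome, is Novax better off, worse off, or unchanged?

unchanged

Work backward from Novax's decision.
- Low: Novax compares 4, 7, 1 and picks Y; Labs Inc. would get -2.
- Med: Novax compares 4, -5, -2 and picks X; Labs Inc. would get 10.
- High: Novax compares 8, -4, -3 and picks X; Labs Inc. would get 8.
Maximizing over -2, 10, 8, Labs Inc. chooses Med. Subgame-perfect outcome: (Med, X) with payoffs (10, 4).
Now find the simultaneous Nash equilibrium.
Labs Inc.'s best replies: X→Med; Y→High; Z→Med.
Novax's best replies: Low→Y; Med→X; High→X.
Only (Med, X) has each player best-responding; Nash payoffs (10, 4).
Novax earns 4 sequentially versus 4 at the Nash outcome: unchanged.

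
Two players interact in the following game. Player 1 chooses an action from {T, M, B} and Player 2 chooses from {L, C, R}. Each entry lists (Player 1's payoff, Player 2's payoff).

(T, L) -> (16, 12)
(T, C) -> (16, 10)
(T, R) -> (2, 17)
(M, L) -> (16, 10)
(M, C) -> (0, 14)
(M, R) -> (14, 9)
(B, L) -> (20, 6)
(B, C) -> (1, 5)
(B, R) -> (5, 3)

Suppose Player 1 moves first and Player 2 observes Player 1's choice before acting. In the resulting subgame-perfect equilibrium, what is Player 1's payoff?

Backward induction with Player 1 moving first.
- T → Player 2 plays R (best of 12, 10, 17); Player 1 gets 2.
- M → Player 2 plays C (best of 10, 14, 9); Player 1 gets 0.
- B → Player 2 plays L (best of 6, 5, 3); Player 1 gets 20.
Among 2, 0, 20, the best is 20 at B. Subgame-perfect outcome: (B, L) with payoffs (20, 6).

20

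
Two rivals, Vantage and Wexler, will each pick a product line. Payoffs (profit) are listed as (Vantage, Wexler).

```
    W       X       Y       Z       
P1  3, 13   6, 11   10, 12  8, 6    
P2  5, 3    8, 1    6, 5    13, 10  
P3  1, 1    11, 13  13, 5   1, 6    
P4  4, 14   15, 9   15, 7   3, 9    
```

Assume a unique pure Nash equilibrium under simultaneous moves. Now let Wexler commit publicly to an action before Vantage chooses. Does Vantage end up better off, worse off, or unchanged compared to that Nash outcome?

Work backward from Vantage's decision.
- W → Vantage plays P2 (best of 3, 5, 1, 4); Wexler gets 3.
- X → Vantage plays P4 (best of 6, 8, 11, 15); Wexler gets 9.
- Y → Vantage plays P4 (best of 10, 6, 13, 15); Wexler gets 7.
- Z → Vantage plays P2 (best of 8, 13, 1, 3); Wexler gets 10.
Maximizing over 3, 9, 7, 10, Wexler chooses Z. Subgame-perfect outcome: (P2, Z) with payoffs (13, 10).
Under simultaneous play:
Vantage's best replies: W→P2; X→P4; Y→P4; Z→P2.
Wexler's best replies: P1→W; P2→Z; P3→X; P4→W.
The unique mutual best reply is (P2, Z), giving (13, 10).
Vantage earns 13 sequentially versus 13 at the Nash outcome: unchanged.

unchanged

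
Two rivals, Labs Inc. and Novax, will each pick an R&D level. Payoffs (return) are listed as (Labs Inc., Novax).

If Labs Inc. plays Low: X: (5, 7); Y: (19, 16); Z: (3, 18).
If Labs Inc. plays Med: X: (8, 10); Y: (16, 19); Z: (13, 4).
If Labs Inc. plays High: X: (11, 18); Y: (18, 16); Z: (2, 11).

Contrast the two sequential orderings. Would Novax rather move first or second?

second

If Labs Inc. leads: Novax's best replies are Low→Z, Med→Y, High→X; Labs Inc.'s induced payoffs 3, 16, 11; outcome (Med, Y), payoffs (16, 19).
If Novax leads: Labs Inc.'s best replies are X→High, Y→Low, Z→Med; Novax's induced payoffs 18, 16, 4; outcome (High, X), payoffs (11, 18).
Novax gets 18 moving first and 19 moving second, so Novax prefers to move second.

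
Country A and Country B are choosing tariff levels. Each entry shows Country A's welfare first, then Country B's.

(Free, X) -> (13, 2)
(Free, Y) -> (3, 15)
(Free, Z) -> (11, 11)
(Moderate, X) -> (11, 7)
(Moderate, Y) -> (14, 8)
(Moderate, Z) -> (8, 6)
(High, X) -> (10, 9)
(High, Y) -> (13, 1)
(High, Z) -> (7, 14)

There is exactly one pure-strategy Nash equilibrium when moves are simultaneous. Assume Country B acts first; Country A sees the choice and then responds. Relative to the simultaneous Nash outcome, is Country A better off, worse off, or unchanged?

Work backward from Country A's decision.
- X → Country A plays Free (best of 13, 11, 10); Country B gets 2.
- Y → Country A plays Moderate (best of 3, 14, 13); Country B gets 8.
- Z → Country A plays Free (best of 11, 8, 7); Country B gets 11.
Maximizing over 2, 8, 11, Country B chooses Z. Subgame-perfect outcome: (Free, Z) with payoffs (11, 11).
For the simultaneous game, intersect best replies.
Country A's best replies: X→Free; Y→Moderate; Z→Free.
Country B's best replies: Free→Y; Moderate→Y; High→Z.
The unique mutual best reply is (Moderate, Y), giving (14, 8).
Country A earns 11 sequentially versus 14 at the Nash outcome: worse off.

worse off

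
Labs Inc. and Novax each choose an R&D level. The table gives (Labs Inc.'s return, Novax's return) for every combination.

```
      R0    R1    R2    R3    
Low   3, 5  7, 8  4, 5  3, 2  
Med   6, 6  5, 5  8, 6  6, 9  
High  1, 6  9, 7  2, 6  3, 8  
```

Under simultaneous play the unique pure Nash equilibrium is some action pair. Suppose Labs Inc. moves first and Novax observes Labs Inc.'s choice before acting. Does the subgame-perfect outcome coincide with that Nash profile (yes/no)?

no

Backward induction with Labs Inc. moving first.
- Low → Novax plays R1 (best of 5, 8, 5, 2); Labs Inc. gets 7.
- Med → Novax plays R3 (best of 6, 5, 6, 9); Labs Inc. gets 6.
- High → Novax plays R3 (best of 6, 7, 6, 8); Labs Inc. gets 3.
Maximizing over 7, 6, 3, Labs Inc. chooses Low. Subgame-perfect outcome: (Low, R1) with payoffs (7, 8).
Under simultaneous play:
Labs Inc.'s best replies: R0→Med; R1→High; R2→Med; R3→Med.
Novax's best replies: Low→R1; Med→R3; High→R3.
The unique mutual best reply is (Med, R3), giving (6, 9).
Sequential outcome (Low, R1) differs from the Nash profile (Med, R3).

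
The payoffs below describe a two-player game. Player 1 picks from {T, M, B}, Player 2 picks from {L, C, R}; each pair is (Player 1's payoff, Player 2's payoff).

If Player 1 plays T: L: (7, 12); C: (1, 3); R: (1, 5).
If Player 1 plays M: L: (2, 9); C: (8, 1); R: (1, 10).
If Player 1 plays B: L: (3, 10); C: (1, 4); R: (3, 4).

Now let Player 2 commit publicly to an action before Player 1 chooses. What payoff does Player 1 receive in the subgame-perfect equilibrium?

7

Backward induction with Player 2 moving first.
- L: Player 1 compares 7, 2, 3 and picks T; Player 2 would get 12.
- C: Player 1 compares 1, 8, 1 and picks M; Player 2 would get 1.
- R: Player 1 compares 1, 1, 3 and picks B; Player 2 would get 4.
Player 2's induced payoffs are 12, 1, 4, so Player 2 commits to L. Subgame-perfect outcome: (T, L) with payoffs (7, 12).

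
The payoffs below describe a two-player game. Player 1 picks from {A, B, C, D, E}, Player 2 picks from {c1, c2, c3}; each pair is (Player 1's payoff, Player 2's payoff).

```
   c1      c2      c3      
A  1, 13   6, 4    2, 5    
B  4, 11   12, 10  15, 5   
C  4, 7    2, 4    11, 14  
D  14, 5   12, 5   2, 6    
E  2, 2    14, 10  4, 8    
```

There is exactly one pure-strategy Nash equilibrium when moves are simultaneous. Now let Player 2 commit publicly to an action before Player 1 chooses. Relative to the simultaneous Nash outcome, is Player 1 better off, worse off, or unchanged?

unchanged

Backward induction with Player 2 moving first.
- c1 → Player 1 plays D (best of 1, 4, 4, 14, 2); Player 2 gets 5.
- c2 → Player 1 plays E (best of 6, 12, 2, 12, 14); Player 2 gets 10.
- c3 → Player 1 plays B (best of 2, 15, 11, 2, 4); Player 2 gets 5.
Maximizing over 5, 10, 5, Player 2 chooses c2. Subgame-perfect outcome: (E, c2) with payoffs (14, 10).
Now find the simultaneous Nash equilibrium.
Player 1's best replies: c1→D; c2→E; c3→B.
Player 2's best replies: A→c1; B→c1; C→c3; D→c3; E→c2.
The unique mutual best reply is (E, c2), giving (14, 10).
Player 1 earns 14 sequentially versus 14 at the Nash outcome: unchanged.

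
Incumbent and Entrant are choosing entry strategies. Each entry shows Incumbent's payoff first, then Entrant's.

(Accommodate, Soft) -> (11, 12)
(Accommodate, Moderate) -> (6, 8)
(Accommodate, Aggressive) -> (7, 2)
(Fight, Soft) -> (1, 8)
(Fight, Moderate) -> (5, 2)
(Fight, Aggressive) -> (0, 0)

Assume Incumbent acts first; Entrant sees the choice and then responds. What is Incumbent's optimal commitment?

Solve by backward induction (Incumbent leads).
- Accommodate → Entrant plays Soft (best of 12, 8, 2); Incumbent gets 11.
- Fight → Entrant plays Soft (best of 8, 2, 0); Incumbent gets 1.
Maximizing over 11, 1, Incumbent chooses Accommodate. Subgame-perfect outcome: (Accommodate, Soft) with payoffs (11, 12).

Accommodate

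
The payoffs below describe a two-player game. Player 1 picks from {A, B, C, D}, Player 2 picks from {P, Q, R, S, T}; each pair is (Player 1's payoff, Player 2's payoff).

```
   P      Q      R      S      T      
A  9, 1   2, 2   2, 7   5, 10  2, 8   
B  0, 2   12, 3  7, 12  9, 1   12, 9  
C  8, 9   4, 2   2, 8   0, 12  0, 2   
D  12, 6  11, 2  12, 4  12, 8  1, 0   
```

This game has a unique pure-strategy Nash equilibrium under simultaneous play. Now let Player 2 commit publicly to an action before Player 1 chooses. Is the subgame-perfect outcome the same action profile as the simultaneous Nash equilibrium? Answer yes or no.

no

Player 1 best-responds to each possible Player 2 move:
- P → Player 1 plays D (best of 9, 0, 8, 12); Player 2 gets 6.
- Q → Player 1 plays B (best of 2, 12, 4, 11); Player 2 gets 3.
- R → Player 1 plays D (best of 2, 7, 2, 12); Player 2 gets 4.
- S → Player 1 plays D (best of 5, 9, 0, 12); Player 2 gets 8.
- T → Player 1 plays B (best of 2, 12, 0, 1); Player 2 gets 9.
Among 6, 3, 4, 8, 9, the best is 9 at T. Subgame-perfect outcome: (B, T) with payoffs (12, 9).
Under simultaneous play:
Player 1's best replies: P→D; Q→B; R→D; S→D; T→B.
Player 2's best replies: A→S; B→R; C→S; D→S.
Only (D, S) has each player best-responding; Nash payoffs (12, 8).
Sequential outcome (B, T) differs from the Nash profile (D, S).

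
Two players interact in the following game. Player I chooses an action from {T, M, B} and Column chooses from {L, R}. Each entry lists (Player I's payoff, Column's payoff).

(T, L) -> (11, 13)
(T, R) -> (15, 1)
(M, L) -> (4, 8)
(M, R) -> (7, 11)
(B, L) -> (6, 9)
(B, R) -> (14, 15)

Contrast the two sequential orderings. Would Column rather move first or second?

If Player I leads: Column's best replies are T→L, M→R, B→R; Player I's induced payoffs 11, 7, 14; outcome (B, R), payoffs (14, 15).
If Column leads: Player I's best replies are L→T, R→T; Column's induced payoffs 13, 1; outcome (T, L), payoffs (11, 13).
Column gets 13 moving first and 15 moving second, so Column prefers to move second.

second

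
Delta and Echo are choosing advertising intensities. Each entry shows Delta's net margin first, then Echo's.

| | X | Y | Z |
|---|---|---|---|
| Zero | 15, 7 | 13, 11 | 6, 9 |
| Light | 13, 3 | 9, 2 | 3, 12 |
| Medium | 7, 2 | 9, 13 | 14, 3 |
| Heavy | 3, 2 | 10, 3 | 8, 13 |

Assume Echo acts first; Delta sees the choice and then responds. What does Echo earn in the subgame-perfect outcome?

11

Delta best-responds to each possible Echo move:
- X → Delta plays Zero (best of 15, 13, 7, 3); Echo gets 7.
- Y → Delta plays Zero (best of 13, 9, 9, 10); Echo gets 11.
- Z → Delta plays Medium (best of 6, 3, 14, 8); Echo gets 3.
Echo's induced payoffs are 7, 11, 3, so Echo commits to Y. Subgame-perfect outcome: (Zero, Y) with payoffs (13, 11).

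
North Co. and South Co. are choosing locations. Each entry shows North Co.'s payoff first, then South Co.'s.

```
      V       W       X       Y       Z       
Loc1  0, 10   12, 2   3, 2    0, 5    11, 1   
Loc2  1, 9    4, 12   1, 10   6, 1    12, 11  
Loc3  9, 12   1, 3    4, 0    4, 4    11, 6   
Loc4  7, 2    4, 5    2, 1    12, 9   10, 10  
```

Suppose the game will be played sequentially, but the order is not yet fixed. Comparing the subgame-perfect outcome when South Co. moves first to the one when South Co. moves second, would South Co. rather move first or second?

first

If North Co. leads: South Co.'s best replies are Loc1→V, Loc2→W, Loc3→V, Loc4→Z; North Co.'s induced payoffs 0, 4, 9, 10; outcome (Loc4, Z), payoffs (10, 10).
If South Co. leads: North Co.'s best replies are V→Loc3, W→Loc1, X→Loc3, Y→Loc4, Z→Loc2; South Co.'s induced payoffs 12, 2, 0, 9, 11; outcome (Loc3, V), payoffs (9, 12).
South Co. gets 12 moving first and 10 moving second, so South Co. prefers to move first.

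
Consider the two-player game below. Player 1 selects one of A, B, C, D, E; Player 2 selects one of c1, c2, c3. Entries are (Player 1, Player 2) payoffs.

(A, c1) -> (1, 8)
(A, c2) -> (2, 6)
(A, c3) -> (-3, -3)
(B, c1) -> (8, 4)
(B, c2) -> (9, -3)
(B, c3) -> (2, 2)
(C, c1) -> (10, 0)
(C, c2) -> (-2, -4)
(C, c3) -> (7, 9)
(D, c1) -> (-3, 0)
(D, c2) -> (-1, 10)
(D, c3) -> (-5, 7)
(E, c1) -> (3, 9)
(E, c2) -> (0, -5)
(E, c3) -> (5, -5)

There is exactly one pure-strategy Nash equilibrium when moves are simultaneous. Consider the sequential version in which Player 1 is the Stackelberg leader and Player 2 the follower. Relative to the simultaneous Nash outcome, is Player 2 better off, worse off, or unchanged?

Backward induction with Player 1 moving first.
- A → Player 2 plays c1 (best of 8, 6, -3); Player 1 gets 1.
- B → Player 2 plays c1 (best of 4, -3, 2); Player 1 gets 8.
- C → Player 2 plays c3 (best of 0, -4, 9); Player 1 gets 7.
- D → Player 2 plays c2 (best of 0, 10, 7); Player 1 gets -1.
- E → Player 2 plays c1 (best of 9, -5, -5); Player 1 gets 3.
Maximizing over 1, 8, 7, -1, 3, Player 1 chooses B. Subgame-perfect outcome: (B, c1) with payoffs (8, 4).
Under simultaneous play:
Player 1's best replies: c1→C; c2→B; c3→C.
Player 2's best replies: A→c1; B→c1; C→c3; D→c2; E→c1.
Only (C, c3) has each player best-responding; Nash payoffs (7, 9).
Player 2 earns 4 sequentially versus 9 at the Nash outcome: worse off.

worse off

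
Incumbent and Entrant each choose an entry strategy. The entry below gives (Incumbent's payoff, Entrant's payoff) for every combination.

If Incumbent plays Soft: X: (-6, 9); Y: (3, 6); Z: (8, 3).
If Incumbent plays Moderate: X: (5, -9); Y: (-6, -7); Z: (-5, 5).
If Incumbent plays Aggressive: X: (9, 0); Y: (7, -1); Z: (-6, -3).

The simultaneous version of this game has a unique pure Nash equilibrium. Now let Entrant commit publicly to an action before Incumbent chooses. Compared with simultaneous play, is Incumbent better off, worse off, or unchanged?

worse off

Solve by backward induction (Entrant leads).
- X: Incumbent compares -6, 5, 9 and picks Aggressive; Entrant would get 0.
- Y: Incumbent compares 3, -6, 7 and picks Aggressive; Entrant would get -1.
- Z: Incumbent compares 8, -5, -6 and picks Soft; Entrant would get 3.
Entrant's induced payoffs are 0, -1, 3, so Entrant commits to Z. Subgame-perfect outcome: (Soft, Z) with payoffs (8, 3).
For the simultaneous game, intersect best replies.
Incumbent's best replies: X→Aggressive; Y→Aggressive; Z→Soft.
Entrant's best replies: Soft→X; Moderate→Z; Aggressive→X.
Only (Aggressive, X) has each player best-responding; Nash payoffs (9, 0).
Incumbent earns 8 sequentially versus 9 at the Nash outcome: worse off.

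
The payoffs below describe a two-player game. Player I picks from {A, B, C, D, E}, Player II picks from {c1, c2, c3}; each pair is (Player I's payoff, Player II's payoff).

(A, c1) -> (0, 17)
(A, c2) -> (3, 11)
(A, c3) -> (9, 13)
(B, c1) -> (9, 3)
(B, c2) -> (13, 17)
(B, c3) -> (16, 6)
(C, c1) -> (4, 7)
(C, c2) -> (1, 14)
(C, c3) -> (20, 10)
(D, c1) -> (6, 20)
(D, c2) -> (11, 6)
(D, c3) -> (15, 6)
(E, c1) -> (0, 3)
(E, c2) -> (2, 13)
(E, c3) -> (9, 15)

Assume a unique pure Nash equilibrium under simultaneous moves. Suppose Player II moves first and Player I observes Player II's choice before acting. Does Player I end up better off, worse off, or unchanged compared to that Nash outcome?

unchanged

Player I best-responds to each possible Player II move:
- c1: BR = B, leader payoff 3.
- c2: BR = B, leader payoff 17.
- c3: BR = C, leader payoff 10.
Among 3, 17, 10, the best is 17 at c2. Subgame-perfect outcome: (B, c2) with payoffs (13, 17).
For the simultaneous game, intersect best replies.
Player I's best replies: c1→B; c2→B; c3→C.
Player II's best replies: A→c1; B→c2; C→c2; D→c1; E→c3.
Only (B, c2) has each player best-responding; Nash payoffs (13, 17).
Player I earns 13 sequentially versus 13 at the Nash outcome: unchanged.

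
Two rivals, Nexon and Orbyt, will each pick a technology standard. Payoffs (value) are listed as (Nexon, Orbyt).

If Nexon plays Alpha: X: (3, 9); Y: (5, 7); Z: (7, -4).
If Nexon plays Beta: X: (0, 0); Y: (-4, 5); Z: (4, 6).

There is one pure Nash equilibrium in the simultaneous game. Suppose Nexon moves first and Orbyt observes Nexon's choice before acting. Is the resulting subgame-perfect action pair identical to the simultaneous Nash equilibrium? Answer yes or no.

Work backward from Orbyt's decision.
- Alpha → Orbyt plays X (best of 9, 7, -4); Nexon gets 3.
- Beta → Orbyt plays Z (best of 0, 5, 6); Nexon gets 4.
Among 3, 4, the best is 4 at Beta. Subgame-perfect outcome: (Beta, Z) with payoffs (4, 6).
For the simultaneous game, intersect best replies.
Nexon's best replies: X→Alpha; Y→Alpha; Z→Alpha.
Orbyt's best replies: Alpha→X; Beta→Z.
The unique mutual best reply is (Alpha, X), giving (3, 9).
Sequential outcome (Beta, Z) differs from the Nash profile (Alpha, X).

no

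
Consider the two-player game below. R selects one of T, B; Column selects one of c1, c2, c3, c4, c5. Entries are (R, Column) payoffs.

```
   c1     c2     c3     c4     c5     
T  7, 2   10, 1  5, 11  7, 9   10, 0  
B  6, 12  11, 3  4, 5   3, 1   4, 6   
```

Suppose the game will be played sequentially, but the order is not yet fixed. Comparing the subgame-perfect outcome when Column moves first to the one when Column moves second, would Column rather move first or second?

If R leads: Column's best replies are T→c3, B→c1; R's induced payoffs 5, 6; outcome (B, c1), payoffs (6, 12).
If Column leads: R's best replies are c1→T, c2→B, c3→T, c4→T, c5→T; Column's induced payoffs 2, 3, 11, 9, 0; outcome (T, c3), payoffs (5, 11).
Column gets 11 moving first and 12 moving second, so Column prefers to move second.

second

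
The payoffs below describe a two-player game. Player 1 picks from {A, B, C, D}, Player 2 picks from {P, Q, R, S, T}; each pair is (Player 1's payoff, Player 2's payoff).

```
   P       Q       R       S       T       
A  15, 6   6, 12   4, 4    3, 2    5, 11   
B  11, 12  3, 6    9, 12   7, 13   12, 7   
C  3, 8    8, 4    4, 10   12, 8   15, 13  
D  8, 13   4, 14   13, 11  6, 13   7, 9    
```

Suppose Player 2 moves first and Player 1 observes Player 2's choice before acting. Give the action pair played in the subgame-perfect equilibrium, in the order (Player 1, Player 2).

(C, T)

Backward induction with Player 2 moving first.
- P: Player 1 compares 15, 11, 3, 8 and picks A; Player 2 would get 6.
- Q: Player 1 compares 6, 3, 8, 4 and picks C; Player 2 would get 4.
- R: Player 1 compares 4, 9, 4, 13 and picks D; Player 2 would get 11.
- S: Player 1 compares 3, 7, 12, 6 and picks C; Player 2 would get 8.
- T: Player 1 compares 5, 12, 15, 7 and picks C; Player 2 would get 13.
Among 6, 4, 11, 8, 13, the best is 13 at T. Subgame-perfect outcome: (C, T) with payoffs (15, 13).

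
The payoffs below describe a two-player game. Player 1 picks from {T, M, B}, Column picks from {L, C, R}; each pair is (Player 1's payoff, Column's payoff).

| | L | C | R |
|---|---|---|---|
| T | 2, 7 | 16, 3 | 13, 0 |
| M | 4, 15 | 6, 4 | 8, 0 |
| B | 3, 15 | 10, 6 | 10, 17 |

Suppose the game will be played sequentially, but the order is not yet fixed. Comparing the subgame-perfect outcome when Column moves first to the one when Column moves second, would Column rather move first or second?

If Player 1 leads: Column's best replies are T→L, M→L, B→R; Player 1's induced payoffs 2, 4, 10; outcome (B, R), payoffs (10, 17).
If Column leads: Player 1's best replies are L→M, C→T, R→T; Column's induced payoffs 15, 3, 0; outcome (M, L), payoffs (4, 15).
Column gets 15 moving first and 17 moving second, so Column prefers to move second.

second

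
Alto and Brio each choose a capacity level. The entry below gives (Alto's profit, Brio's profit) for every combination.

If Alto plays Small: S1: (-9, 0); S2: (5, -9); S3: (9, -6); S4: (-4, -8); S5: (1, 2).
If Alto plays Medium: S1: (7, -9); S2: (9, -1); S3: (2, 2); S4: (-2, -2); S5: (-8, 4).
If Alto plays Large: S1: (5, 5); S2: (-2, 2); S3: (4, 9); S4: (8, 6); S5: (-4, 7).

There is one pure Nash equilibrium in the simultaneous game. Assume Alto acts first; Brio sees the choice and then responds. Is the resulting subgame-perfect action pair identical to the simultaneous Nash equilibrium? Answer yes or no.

Backward induction with Alto moving first.
- Small: Brio compares 0, -9, -6, -8, 2 and picks S5; Alto would get 1.
- Medium: Brio compares -9, -1, 2, -2, 4 and picks S5; Alto would get -8.
- Large: Brio compares 5, 2, 9, 6, 7 and picks S3; Alto would get 4.
Maximizing over 1, -8, 4, Alto chooses Large. Subgame-perfect outcome: (Large, S3) with payoffs (4, 9).
For the simultaneous game, intersect best replies.
Alto's best replies: S1→Medium; S2→Medium; S3→Small; S4→Large; S5→Small.
Brio's best replies: Small→S5; Medium→S5; Large→S3.
Only (Small, S5) has each player best-responding; Nash payoffs (1, 2).
Sequential outcome (Large, S3) differs from the Nash profile (Small, S5).

no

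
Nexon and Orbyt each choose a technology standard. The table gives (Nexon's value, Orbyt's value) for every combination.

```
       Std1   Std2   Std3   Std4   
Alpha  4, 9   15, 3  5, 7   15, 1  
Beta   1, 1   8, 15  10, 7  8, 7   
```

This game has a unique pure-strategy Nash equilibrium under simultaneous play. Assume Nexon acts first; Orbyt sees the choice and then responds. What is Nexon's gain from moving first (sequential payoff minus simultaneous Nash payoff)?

4

Orbyt best-responds to each possible Nexon move:
- Alpha: Orbyt compares 9, 3, 7, 1 and picks Std1; Nexon would get 4.
- Beta: Orbyt compares 1, 15, 7, 7 and picks Std2; Nexon would get 8.
Nexon's induced payoffs are 4, 8, so Nexon commits to Beta. Subgame-perfect outcome: (Beta, Std2) with payoffs (8, 15).
Under simultaneous play:
Nexon's best replies: Std1→Alpha; Std2→Alpha; Std3→Beta; Std4→Alpha.
Orbyt's best replies: Alpha→Std1; Beta→Std2.
Only (Alpha, Std1) has each player best-responding; Nash payoffs (4, 9).
Nexon's commitment gain: 8 − 4 = 4.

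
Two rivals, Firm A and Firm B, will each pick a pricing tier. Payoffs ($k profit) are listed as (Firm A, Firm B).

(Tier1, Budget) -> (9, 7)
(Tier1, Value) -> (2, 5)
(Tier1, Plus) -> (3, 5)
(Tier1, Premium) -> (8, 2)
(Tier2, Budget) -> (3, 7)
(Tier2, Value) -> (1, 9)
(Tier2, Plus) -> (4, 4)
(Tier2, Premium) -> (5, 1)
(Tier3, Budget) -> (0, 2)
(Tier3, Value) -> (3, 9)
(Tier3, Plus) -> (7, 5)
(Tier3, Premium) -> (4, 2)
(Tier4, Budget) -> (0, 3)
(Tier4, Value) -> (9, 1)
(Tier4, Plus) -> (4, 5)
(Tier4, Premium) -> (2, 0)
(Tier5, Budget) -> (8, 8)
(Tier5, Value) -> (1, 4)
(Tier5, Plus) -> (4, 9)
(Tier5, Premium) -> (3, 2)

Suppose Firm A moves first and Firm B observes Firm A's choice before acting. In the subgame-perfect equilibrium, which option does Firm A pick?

Tier1

Work backward from Firm B's decision.
- Tier1 → Firm B plays Budget (best of 7, 5, 5, 2); Firm A gets 9.
- Tier2 → Firm B plays Value (best of 7, 9, 4, 1); Firm A gets 1.
- Tier3 → Firm B plays Value (best of 2, 9, 5, 2); Firm A gets 3.
- Tier4 → Firm B plays Plus (best of 3, 1, 5, 0); Firm A gets 4.
- Tier5 → Firm B plays Plus (best of 8, 4, 9, 2); Firm A gets 4.
Maximizing over 9, 1, 3, 4, 4, Firm A chooses Tier1. Subgame-perfect outcome: (Tier1, Budget) with payoffs (9, 7).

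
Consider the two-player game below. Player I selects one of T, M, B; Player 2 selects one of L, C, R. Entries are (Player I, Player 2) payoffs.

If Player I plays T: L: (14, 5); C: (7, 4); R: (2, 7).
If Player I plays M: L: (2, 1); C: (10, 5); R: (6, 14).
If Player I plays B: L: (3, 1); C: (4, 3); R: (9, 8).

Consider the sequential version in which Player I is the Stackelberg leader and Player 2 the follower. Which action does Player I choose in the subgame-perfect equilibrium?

Backward induction with Player I moving first.
- T: BR = R, leader payoff 2.
- M: BR = R, leader payoff 6.
- B: BR = R, leader payoff 9.
Among 2, 6, 9, the best is 9 at B. Subgame-perfect outcome: (B, R) with payoffs (9, 8).

B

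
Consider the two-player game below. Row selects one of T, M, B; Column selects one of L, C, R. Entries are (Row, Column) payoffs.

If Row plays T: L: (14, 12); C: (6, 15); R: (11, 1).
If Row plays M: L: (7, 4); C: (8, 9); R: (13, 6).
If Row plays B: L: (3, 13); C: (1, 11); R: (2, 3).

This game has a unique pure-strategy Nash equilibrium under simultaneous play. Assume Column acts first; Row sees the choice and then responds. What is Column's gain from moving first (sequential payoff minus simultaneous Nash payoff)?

Work backward from Row's decision.
- L: BR = T, leader payoff 12.
- C: BR = M, leader payoff 9.
- R: BR = M, leader payoff 6.
Maximizing over 12, 9, 6, Column chooses L. Subgame-perfect outcome: (T, L) with payoffs (14, 12).
Now find the simultaneous Nash equilibrium.
Row's best replies: L→T; C→M; R→M.
Column's best replies: T→C; M→C; B→L.
The unique mutual best reply is (M, C), giving (8, 9).
Column's commitment gain: 12 − 9 = 3.

3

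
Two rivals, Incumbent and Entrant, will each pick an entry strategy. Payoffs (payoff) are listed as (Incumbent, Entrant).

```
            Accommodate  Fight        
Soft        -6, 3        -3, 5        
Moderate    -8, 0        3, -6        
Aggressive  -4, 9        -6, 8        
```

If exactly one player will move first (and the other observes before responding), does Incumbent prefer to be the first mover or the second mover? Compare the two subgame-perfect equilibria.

If Incumbent leads: Entrant's best replies are Soft→Fight, Moderate→Accommodate, Aggressive→Accommodate; Incumbent's induced payoffs -3, -8, -4; outcome (Soft, Fight), payoffs (-3, 5).
If Entrant leads: Incumbent's best replies are Accommodate→Aggressive, Fight→Moderate; Entrant's induced payoffs 9, -6; outcome (Aggressive, Accommodate), payoffs (-4, 9).
Incumbent gets -3 moving first and -4 moving second, so Incumbent prefers to move first.

first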